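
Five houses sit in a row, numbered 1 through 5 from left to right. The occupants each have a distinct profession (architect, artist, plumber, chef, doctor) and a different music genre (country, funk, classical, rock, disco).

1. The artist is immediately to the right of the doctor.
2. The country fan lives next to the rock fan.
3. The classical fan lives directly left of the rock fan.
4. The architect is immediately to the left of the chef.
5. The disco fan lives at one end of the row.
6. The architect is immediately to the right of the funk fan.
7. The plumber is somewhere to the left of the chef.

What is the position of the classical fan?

The disco fan is narrowed to house 1 or 5; consider each.
Placing it in house 1 leads to a contradiction, so it's in house 5.
The architect is narrowed to house 2 or 3 or 4; consider each.
Placing it in house 3 and house 4 leads to a contradiction, so it's in house 2.
By clue 4, the chef is in house 3.
By clue 6, the funk fan is in house 1.
House 1 profession: only plumber fits.
The only profession still possible for house 4 is doctor.
That leaves artist as the profession for house 5.
The classical fan is narrowed to house 2 or 3; consider each.
Placing it in house 3 leads to a contradiction, so it's in house 2.
Clue 3: the rock fan is in house 3.
That leaves country as the music genre for house 4.
So: house 1 = plumber/funk, house 2 = architect/classical, house 3 = chef/rock, house 4 = doctor/country, house 5 = artist/disco.

2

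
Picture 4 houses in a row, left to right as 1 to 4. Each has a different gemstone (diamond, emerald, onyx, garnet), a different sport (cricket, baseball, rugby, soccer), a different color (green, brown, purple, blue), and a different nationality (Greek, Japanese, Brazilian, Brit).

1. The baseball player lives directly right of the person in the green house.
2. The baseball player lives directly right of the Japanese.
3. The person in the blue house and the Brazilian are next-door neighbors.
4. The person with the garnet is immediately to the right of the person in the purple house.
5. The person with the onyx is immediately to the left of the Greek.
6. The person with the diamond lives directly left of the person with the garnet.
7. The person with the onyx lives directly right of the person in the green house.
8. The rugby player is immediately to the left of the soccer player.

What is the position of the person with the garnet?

The person with the onyx is narrowed to house 2 or 3; consider each.
Placing it in house 2 leads to a contradiction, so it's in house 3.
Clue 5 places the Greek in house 4.
From clue 7, the person in the green house must be in house 2.
Clue 1: the baseball player is in house 3.
The Japanese is in house 2 (clue 2).
Clue 6: the person with the diamond is in house 1.
The person with the garnet is in house 2 (clue 6).
House 4's gemstone must be emerald (nothing else left).
So house 1 gets Brit for nationality.
The only nationality still possible for house 3 is Brazilian.
By clue 3, the person in the blue house is in house 4.
The person in the purple house is in house 1 (clue 4).
The rugby player is in house 1 (clue 8).
Clue 8 places the soccer player in house 2.
So house 4 gets cricket for sport.
So house 3 gets brown for color.
So: house 1 = diamond/rugby/purple/Brit, house 2 = garnet/soccer/green/Japanese, house 3 = onyx/baseball/brown/Brazilian, house 4 = emerald/cricket/blue/Greek.

2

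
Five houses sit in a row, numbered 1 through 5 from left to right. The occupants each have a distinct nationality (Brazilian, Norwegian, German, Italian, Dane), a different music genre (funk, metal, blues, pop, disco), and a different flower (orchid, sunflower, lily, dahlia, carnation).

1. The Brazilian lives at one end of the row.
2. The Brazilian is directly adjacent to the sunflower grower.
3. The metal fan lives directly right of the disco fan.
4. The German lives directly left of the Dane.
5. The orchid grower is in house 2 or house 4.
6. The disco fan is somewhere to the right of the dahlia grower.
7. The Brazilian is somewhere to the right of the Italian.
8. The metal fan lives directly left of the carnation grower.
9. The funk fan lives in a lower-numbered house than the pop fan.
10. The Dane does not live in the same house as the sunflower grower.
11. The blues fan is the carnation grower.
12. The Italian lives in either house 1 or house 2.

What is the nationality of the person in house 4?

Norwegian

By clue 7, the Brazilian is in house 5.
House 1 music genre: only funk fits.
Clue 2 places the sunflower grower in house 4.
So house 4 gets Norwegian for nationality.
That leaves lily as the flower for house 3.
House 5's flower must be carnation (nothing else left).
By clue 8, the metal fan is in house 4.
Clue 11: the blues fan is in house 5.
So house 3 gets Dane for nationality.
So house 1 gets dahlia for flower.
The only flower still possible for house 2 is orchid.
Clue 3: the disco fan is in house 3.
The German is in house 2 (clue 4).
House 1 nationality: only Italian fits.
That leaves pop as the music genre for house 2.
So: house 1 = Italian/funk/dahlia, house 2 = German/pop/orchid, house 3 = Dane/disco/lily, house 4 = Norwegian/metal/sunflower, house 5 = Brazilian/blues/carnation.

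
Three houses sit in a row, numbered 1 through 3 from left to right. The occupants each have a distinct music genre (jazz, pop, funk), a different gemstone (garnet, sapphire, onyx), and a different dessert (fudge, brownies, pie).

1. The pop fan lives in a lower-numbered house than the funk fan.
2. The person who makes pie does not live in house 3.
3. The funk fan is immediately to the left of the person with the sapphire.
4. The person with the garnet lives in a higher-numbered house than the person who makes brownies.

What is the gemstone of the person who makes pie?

garnet

From clue 3, the funk fan must be in house 2.
By clue 3, the person with the sapphire is in house 3.
The only music genre still possible for house 3 is jazz.
The only gemstone still possible for house 1 is onyx.
So house 2 gets garnet for gemstone.
House 3 dessert: only fudge fits.
By clue 4, the person who makes brownies is in house 1.
So house 1 gets pop for music genre.
So house 2 gets pie for dessert.
So: house 1 = pop/onyx/brownies, house 2 = funk/garnet/pie, house 3 = jazz/sapphire/fudge.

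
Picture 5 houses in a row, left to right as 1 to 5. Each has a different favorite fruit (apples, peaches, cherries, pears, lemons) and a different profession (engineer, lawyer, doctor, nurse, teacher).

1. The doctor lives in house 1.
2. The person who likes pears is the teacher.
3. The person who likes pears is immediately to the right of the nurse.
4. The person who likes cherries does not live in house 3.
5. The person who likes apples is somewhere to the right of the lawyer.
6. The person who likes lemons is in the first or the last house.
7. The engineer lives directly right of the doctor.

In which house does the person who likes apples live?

4

From clue 1, the doctor must be in house 1.
By clue 7, the engineer is in house 2.
House 5 profession: only teacher fits.
Clue 2 places the person who likes pears in house 5.
Clue 3 places the nurse in house 4.
The only favorite fruit still possible for house 1 is lemons.
That leaves peaches as the favorite fruit for house 3.
House 3's profession must be lawyer (nothing else left).
The only favorite fruit still possible for house 2 is cherries.
That leaves apples as the favorite fruit for house 4.
So: house 1 = lemons/doctor, house 2 = cherries/engineer, house 3 = peaches/lawyer, house 4 = apples/nurse, house 5 = pears/teacher.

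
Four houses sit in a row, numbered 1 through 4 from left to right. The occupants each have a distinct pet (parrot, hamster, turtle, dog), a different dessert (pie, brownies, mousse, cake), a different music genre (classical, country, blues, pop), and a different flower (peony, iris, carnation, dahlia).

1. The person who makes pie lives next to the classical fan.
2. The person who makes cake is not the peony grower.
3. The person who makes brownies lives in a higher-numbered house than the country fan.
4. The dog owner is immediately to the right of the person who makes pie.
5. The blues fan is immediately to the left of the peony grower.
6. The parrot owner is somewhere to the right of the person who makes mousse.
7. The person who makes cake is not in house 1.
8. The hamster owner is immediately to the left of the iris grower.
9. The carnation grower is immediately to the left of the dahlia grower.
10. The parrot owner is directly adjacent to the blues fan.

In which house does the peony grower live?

So house 1 gets carnation for flower.
Clue 9: the dahlia grower is in house 2.
That leaves turtle as the pet for house 1.
The hamster owner is narrowed to house 2 or 3; consider each.
Placing it in house 3 leads to a contradiction, so it's in house 2.
Clue 8: the iris grower is in house 3.
The only flower still possible for house 4 is peony.
By clue 5, the blues fan is in house 3.
By clue 10, the parrot owner is in house 4.
So house 3 gets dog for pet.
That leaves mousse as the dessert for house 1.
The only dessert still possible for house 4 is brownies.
The person who makes pie is in house 2 (clue 4).
The only dessert still possible for house 3 is cake.
The classical fan is in house 1 (clue 1).
House 2 music genre: only country fits.
House 4's music genre must be pop (nothing else left).
So: house 1 = turtle/mousse/classical/carnation, house 2 = hamster/pie/country/dahlia, house 3 = dog/cake/blues/iris, house 4 = parrot/brownies/pop/peony.

4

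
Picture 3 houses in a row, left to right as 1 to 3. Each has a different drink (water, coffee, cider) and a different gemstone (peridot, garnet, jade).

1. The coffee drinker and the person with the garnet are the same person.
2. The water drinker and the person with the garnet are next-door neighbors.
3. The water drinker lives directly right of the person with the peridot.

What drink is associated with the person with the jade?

water

The water drinker is narrowed to house 2 or 3; consider each.
Placing it in house 3 leads to a contradiction, so it's in house 2.
The person with the peridot is in house 1 (clue 3).
So house 2 gets jade for gemstone.
The only gemstone still possible for house 3 is garnet.
Clue 1 places the coffee drinker in house 3.
So house 1 gets cider for drink.
So: house 1 = cider/peridot, house 2 = water/jade, house 3 = coffee/garnet.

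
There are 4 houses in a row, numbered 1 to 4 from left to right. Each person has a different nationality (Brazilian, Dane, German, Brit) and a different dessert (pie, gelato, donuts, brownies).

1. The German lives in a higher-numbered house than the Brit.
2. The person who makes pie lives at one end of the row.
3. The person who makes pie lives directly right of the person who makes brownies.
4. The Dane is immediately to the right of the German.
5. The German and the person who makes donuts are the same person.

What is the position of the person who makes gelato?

1

Clue 3 places the person who makes pie in house 4.
By clue 3, the person who makes brownies is in house 3.
House 1's dessert must be gelato (nothing else left).
House 2 dessert: only donuts fits.
Clue 5: the German is in house 2.
So house 1 gets Brit for nationality.
Clue 4 places the Dane in house 3.
The only nationality still possible for house 4 is Brazilian.
So: house 1 = Brit/gelato, house 2 = German/donuts, house 3 = Dane/brownies, house 4 = Brazilian/pie.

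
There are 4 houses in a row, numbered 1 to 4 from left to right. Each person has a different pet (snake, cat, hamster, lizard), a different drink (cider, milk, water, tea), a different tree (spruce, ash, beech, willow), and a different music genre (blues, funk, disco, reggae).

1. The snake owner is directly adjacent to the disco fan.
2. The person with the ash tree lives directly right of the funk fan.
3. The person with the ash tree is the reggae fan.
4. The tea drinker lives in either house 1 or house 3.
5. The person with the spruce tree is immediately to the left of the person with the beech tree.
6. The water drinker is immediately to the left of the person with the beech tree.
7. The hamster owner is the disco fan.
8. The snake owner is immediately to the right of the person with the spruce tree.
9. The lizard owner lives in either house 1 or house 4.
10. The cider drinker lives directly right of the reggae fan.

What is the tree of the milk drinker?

The lizard owner is narrowed to house 1 or 4; consider each.
Placing it in house 1 leads to a contradiction, so it's in house 4.
The only music genre still possible for house 4 is blues.
House 4 tree: only willow fits.
So house 1 gets spruce for tree.
By clue 5, the person with the beech tree is in house 2.
Clue 6 places the water drinker in house 1.
By clue 8, the snake owner is in house 2.
House 2's drink must be milk (nothing else left).
So house 3 gets tea for drink.
The only drink still possible for house 4 is cider.
So house 3 gets ash for tree.
Clue 2 places the funk fan in house 2.
By clue 3, the reggae fan is in house 3.
House 1 music genre: only disco fits.
Clue 7: the hamster owner is in house 1.
The only pet still possible for house 3 is cat.
So: house 1 = hamster/water/spruce/disco, house 2 = snake/milk/beech/funk, house 3 = cat/tea/ash/reggae, house 4 = lizard/cider/willow/blues.

beech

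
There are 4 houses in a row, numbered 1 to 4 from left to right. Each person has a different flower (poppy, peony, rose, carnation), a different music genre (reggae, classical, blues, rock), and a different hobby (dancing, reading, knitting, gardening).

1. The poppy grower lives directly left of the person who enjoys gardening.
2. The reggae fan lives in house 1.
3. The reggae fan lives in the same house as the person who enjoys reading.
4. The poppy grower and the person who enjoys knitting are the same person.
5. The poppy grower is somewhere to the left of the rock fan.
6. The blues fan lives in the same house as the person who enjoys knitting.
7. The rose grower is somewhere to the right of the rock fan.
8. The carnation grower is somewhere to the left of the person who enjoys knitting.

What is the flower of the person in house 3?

Clue 2: the reggae fan is in house 1.
From clue 3, the person who enjoys reading must be in house 1.
House 4 music genre: only classical fits.
Clue 5 places the poppy grower in house 2.
From clue 5, the rock fan must be in house 3.
Clue 7: the rose grower is in house 4.
So house 1 gets carnation for flower.
So house 3 gets peony for flower.
House 2 music genre: only blues fits.
The person who enjoys gardening is in house 3 (clue 1).
The person who enjoys knitting is in house 2 (clue 4).
That leaves dancing as the hobby for house 4.
So: house 1 = carnation/reggae/reading, house 2 = poppy/blues/knitting, house 3 = peony/rock/gardening, house 4 = rose/classical/dancing.

peony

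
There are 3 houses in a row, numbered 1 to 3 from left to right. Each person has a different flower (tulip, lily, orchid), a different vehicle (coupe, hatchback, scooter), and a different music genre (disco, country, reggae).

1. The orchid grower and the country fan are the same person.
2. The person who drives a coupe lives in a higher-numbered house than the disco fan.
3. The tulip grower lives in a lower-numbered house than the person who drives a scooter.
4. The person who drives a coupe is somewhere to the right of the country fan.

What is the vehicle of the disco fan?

hatchback

That leaves hatchback as the vehicle for house 1.
That leaves reggae as the music genre for house 3.
That leaves lily as the flower for house 3.
The orchid grower is narrowed to house 1 or 2; consider each.
Placing it in house 1 leads to a contradiction, so it's in house 2.
The country fan is in house 2 (clue 1).
By clue 4, the person who drives a coupe is in house 3.
So house 1 gets tulip for flower.
So house 2 gets scooter for vehicle.
The only music genre still possible for house 1 is disco.
So: house 1 = tulip/hatchback/disco, house 2 = orchid/scooter/country, house 3 = lily/coupe/reggae.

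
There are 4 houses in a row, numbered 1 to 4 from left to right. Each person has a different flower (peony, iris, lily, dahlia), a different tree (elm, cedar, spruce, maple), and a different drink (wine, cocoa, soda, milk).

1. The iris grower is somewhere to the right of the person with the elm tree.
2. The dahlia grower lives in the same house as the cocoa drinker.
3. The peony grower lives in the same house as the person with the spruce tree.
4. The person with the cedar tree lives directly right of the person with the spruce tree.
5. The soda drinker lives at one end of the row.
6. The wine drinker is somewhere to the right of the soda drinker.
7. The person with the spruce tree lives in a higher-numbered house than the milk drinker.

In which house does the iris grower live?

By clue 6, the soda drinker is in house 1.
That leaves milk as the drink for house 2.
Clue 7: the person with the spruce tree is in house 3.
That leaves lily as the flower for house 1.
By clue 3, the peony grower is in house 3.
The only flower still possible for house 2 is iris.
The only flower still possible for house 4 is dahlia.
The only tree still possible for house 4 is cedar.
Clue 1 places the person with the elm tree in house 1.
From clue 2, the cocoa drinker must be in house 4.
So house 2 gets maple for tree.
The only drink still possible for house 3 is wine.
So: house 1 = lily/elm/soda, house 2 = iris/maple/milk, house 3 = peony/spruce/wine, house 4 = dahlia/cedar/cocoa.

2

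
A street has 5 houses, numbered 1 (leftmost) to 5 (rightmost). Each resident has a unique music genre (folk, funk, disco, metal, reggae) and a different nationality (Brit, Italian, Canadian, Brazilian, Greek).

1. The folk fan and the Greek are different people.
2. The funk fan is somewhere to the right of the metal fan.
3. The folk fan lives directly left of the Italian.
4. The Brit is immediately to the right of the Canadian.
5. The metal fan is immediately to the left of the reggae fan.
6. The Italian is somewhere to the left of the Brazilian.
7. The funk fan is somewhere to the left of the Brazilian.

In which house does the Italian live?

The only music genre still possible for house 5 is disco.
The folk fan is narrowed to house 1 or 2 or 3; consider each.
Placing it in house 1 and house 2 leads to a contradiction, so it's in house 3.
Clue 3 places the Italian in house 4.
The Brazilian is in house 5 (clue 6).
That leaves metal as the music genre for house 1.
Clue 5 places the reggae fan in house 2.
That leaves funk as the music genre for house 4.
House 3 nationality: only Brit fits.
The Canadian is in house 2 (clue 4).
The only nationality still possible for house 1 is Greek.
So: house 1 = metal/Greek, house 2 = reggae/Canadian, house 3 = folk/Brit, house 4 = funk/Italian, house 5 = disco/Brazilian.

4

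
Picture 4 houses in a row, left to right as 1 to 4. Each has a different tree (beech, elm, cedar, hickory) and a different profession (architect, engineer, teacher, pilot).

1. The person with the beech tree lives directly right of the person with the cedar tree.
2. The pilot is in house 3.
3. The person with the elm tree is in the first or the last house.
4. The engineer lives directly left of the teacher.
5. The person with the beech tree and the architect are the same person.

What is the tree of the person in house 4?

Clue 2 places the pilot in house 3.
House 1's profession must be engineer (nothing else left).
Clue 4: the teacher is in house 2.
So house 4 gets architect for profession.
By clue 5, the person with the beech tree is in house 4.
That leaves elm as the tree for house 1.
So house 2 gets hickory for tree.
That leaves cedar as the tree for house 3.
So: house 1 = elm/engineer, house 2 = hickory/teacher, house 3 = cedar/pilot, house 4 = beech/architect.

beech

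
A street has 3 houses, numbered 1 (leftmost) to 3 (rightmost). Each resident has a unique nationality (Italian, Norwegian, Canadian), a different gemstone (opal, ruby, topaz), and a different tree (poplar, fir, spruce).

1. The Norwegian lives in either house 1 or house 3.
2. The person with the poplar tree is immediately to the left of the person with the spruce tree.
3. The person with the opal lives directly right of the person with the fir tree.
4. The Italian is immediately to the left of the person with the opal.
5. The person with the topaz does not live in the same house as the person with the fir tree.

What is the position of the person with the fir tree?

That leaves spruce as the tree for house 3.
By clue 2, the person with the poplar tree is in house 2.
House 1's tree must be fir (nothing else left).
By clue 3, the person with the opal is in house 2.
By clue 4, the Italian is in house 1.
So house 2 gets Canadian for nationality.
The only nationality still possible for house 3 is Norwegian.
House 1's gemstone must be ruby (nothing else left).
House 3's gemstone must be topaz (nothing else left).
So: house 1 = Italian/ruby/fir, house 2 = Canadian/opal/poplar, house 3 = Norwegian/topaz/spruce.

1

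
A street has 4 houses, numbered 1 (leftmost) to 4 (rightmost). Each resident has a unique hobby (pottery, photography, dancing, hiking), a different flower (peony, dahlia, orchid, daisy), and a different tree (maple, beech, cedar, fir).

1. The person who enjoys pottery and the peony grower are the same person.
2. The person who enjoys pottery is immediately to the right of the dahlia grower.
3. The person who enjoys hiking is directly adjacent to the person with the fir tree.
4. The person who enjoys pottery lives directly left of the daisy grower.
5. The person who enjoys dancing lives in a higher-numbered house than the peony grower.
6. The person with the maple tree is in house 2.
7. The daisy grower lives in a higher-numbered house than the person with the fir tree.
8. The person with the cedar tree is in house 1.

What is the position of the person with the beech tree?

4

Clue 6: the person with the maple tree is in house 2.
By clue 8, the person with the cedar tree is in house 1.
The only tree still possible for house 3 is fir.
The only tree still possible for house 4 is beech.
From clue 7, the daisy grower must be in house 4.
House 1's hobby must be photography (nothing else left).
By clue 4, the person who enjoys pottery is in house 3.
So house 2 gets hiking for hobby.
House 4's hobby must be dancing (nothing else left).
By clue 1, the peony grower is in house 3.
The dahlia grower is in house 2 (clue 2).
That leaves orchid as the flower for house 1.
So: house 1 = photography/orchid/cedar, house 2 = hiking/dahlia/maple, house 3 = pottery/peony/fir, house 4 = dancing/daisy/beech.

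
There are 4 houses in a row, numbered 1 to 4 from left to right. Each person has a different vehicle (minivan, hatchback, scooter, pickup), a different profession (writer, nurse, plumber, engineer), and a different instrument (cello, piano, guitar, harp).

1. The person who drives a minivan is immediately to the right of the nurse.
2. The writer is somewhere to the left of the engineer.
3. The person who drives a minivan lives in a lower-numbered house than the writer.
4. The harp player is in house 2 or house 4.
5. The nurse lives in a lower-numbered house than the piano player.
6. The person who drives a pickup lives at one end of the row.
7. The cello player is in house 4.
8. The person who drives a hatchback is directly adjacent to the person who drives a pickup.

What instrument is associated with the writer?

piano

By clue 3, the person who drives a minivan is in house 2.
From clue 3, the writer must be in house 3.
Clue 7: the cello player is in house 4.
So house 3 gets hatchback for vehicle.
House 1's instrument must be guitar (nothing else left).
So house 2 gets harp for instrument.
That leaves piano as the instrument for house 3.
Clue 1: the nurse is in house 1.
By clue 2, the engineer is in house 4.
Clue 8 places the person who drives a pickup in house 4.
The only vehicle still possible for house 1 is scooter.
So house 2 gets plumber for profession.
So: house 1 = scooter/nurse/guitar, house 2 = minivan/plumber/harp, house 3 = hatchback/writer/piano, house 4 = pickup/engineer/cello.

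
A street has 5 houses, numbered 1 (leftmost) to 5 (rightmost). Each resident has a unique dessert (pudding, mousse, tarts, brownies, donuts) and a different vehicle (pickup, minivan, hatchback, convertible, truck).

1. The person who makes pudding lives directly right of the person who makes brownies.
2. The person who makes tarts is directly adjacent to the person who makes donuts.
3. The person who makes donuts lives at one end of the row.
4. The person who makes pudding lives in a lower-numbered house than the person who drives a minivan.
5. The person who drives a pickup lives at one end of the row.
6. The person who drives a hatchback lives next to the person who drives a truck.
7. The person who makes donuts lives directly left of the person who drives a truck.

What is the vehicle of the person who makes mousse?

Clue 7: the person who makes donuts is in house 1.
From clue 7, the person who drives a truck must be in house 2.
The person who makes tarts is in house 2 (clue 2).
So house 3 gets brownies for dessert.
So house 5 gets mousse for dessert.
Clue 4 places the person who drives a minivan in house 5.
The only dessert still possible for house 4 is pudding.
So house 4 gets convertible for vehicle.
The only vehicle still possible for house 1 is pickup.
That leaves hatchback as the vehicle for house 3.
So: house 1 = donuts/pickup, house 2 = tarts/truck, house 3 = brownies/hatchback, house 4 = pudding/convertible, house 5 = mousse/minivan.

minivan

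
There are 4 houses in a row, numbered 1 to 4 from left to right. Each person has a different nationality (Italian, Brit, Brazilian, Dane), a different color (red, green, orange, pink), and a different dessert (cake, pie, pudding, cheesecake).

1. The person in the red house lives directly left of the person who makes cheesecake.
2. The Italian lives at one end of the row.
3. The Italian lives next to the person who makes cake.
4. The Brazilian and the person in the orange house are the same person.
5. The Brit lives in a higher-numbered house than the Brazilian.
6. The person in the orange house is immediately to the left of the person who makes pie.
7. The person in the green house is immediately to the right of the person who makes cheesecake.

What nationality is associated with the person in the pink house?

Italian

So house 1 gets pudding for dessert.
The only dessert still possible for house 4 is pie.
Clue 6 places the person in the orange house in house 3.
Clue 4 places the Brazilian in house 3.
The Brit is in house 4 (clue 5).
Clue 7 places the person who makes cheesecake in house 3.
That leaves Dane as the nationality for house 2.
So house 4 gets green for color.
House 2 dessert: only cake fits.
From clue 1, the person in the red house must be in house 2.
So house 1 gets Italian for nationality.
House 1 color: only pink fits.
So: house 1 = Italian/pink/pudding, house 2 = Dane/red/cake, house 3 = Brazilian/orange/cheesecake, house 4 = Brit/green/pie.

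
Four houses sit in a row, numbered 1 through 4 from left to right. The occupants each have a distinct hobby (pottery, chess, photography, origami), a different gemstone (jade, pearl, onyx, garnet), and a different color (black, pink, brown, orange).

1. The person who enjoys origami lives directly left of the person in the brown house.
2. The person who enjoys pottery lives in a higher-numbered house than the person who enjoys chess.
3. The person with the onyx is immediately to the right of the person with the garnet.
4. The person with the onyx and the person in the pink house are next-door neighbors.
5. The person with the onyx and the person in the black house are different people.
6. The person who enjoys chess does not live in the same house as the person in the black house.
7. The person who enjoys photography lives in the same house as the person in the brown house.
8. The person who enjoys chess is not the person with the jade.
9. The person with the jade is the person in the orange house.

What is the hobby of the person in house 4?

The person who enjoys chess is narrowed to house 1 or 2 or 3; consider each.
Placing it in house 1 and house 2 leads to a contradiction, so it's in house 3.
From clue 2, the person who enjoys pottery must be in house 4.
House 1's hobby must be origami (nothing else left).
The only hobby still possible for house 2 is photography.
Clue 1 places the person in the brown house in house 2.
That leaves pink as the color for house 3.
The person with the garnet is narrowed to house 1 or 3; consider each.
Placing it in house 3 leads to a contradiction, so it's in house 1.
From clue 3, the person with the onyx must be in house 2.
The only gemstone still possible for house 3 is pearl.
House 4 gemstone: only jade fits.
By clue 9, the person in the orange house is in house 4.
That leaves black as the color for house 1.
So: house 1 = origami/garnet/black, house 2 = photography/onyx/brown, house 3 = chess/pearl/pink, house 4 = pottery/jade/orange.

pottery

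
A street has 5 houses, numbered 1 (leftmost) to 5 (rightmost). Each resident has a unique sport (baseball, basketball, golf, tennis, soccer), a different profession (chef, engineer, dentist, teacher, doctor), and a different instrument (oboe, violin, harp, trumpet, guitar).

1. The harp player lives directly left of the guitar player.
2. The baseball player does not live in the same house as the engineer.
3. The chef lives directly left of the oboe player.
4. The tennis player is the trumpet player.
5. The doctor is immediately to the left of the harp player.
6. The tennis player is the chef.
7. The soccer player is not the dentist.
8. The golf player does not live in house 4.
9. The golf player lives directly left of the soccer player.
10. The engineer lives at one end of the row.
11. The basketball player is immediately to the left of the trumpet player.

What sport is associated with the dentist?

baseball

The only sport still possible for house 5 is baseball.
That leaves violin as the instrument for house 1.
By clue 2, the engineer is in house 1.
House 2 instrument: only trumpet fits.
From clue 4, the tennis player must be in house 2.
By clue 6, the chef is in house 2.
From clue 11, the basketball player must be in house 1.
So house 4 gets soccer for sport.
The only profession still possible for house 3 is doctor.
From clue 3, the oboe player must be in house 3.
From clue 5, the harp player must be in house 4.
The dentist is in house 5 (clue 7).
The only sport still possible for house 3 is golf.
That leaves teacher as the profession for house 4.
House 5 instrument: only guitar fits.
So: house 1 = basketball/engineer/violin, house 2 = tennis/chef/trumpet, house 3 = golf/doctor/oboe, house 4 = soccer/teacher/harp, house 5 = baseball/dentist/guitar.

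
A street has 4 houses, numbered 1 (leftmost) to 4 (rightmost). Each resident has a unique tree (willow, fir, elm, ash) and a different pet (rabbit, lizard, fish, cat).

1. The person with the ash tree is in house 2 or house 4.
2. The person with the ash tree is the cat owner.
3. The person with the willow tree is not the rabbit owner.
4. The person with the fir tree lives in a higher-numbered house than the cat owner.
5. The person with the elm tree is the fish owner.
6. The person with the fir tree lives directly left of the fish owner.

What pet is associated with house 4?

From clue 4, the cat owner must be in house 2.
From clue 6, the person with the fir tree must be in house 3.
By clue 6, the fish owner is in house 4.
Clue 2 places the person with the ash tree in house 2.
By clue 5, the person with the elm tree is in house 4.
The only tree still possible for house 1 is willow.
From clue 3, the rabbit owner must be in house 3.
That leaves lizard as the pet for house 1.
So: house 1 = willow/lizard, house 2 = ash/cat, house 3 = fir/rabbit, house 4 = elm/fish.

fish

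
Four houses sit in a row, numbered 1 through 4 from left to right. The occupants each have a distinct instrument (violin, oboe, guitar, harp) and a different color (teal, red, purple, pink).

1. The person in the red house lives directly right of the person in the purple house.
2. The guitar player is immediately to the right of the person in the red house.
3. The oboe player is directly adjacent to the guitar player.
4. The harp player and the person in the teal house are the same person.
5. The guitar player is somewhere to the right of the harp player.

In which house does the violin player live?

2

The only color still possible for house 4 is pink.
The guitar player is narrowed to house 3 or 4; consider each.
Placing it in house 3 leads to a contradiction, so it's in house 4.
From clue 2, the person in the red house must be in house 3.
The oboe player is in house 3 (clue 3).
Clue 1: the person in the purple house is in house 2.
House 1 color: only teal fits.
The harp player is in house 1 (clue 4).
The only instrument still possible for house 2 is violin.
So: house 1 = harp/teal, house 2 = violin/purple, house 3 = oboe/red, house 4 = guitar/pink.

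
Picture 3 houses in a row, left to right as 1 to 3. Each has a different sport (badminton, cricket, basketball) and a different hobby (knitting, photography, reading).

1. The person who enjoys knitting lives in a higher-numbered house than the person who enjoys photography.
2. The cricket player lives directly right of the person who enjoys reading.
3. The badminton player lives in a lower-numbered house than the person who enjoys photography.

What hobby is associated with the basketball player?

knitting

From clue 3, the badminton player must be in house 1.
Clue 3: the person who enjoys photography is in house 2.
That leaves reading as the hobby for house 1.
That leaves knitting as the hobby for house 3.
The cricket player is in house 2 (clue 2).
That leaves basketball as the sport for house 3.
So: house 1 = badminton/reading, house 2 = cricket/photography, house 3 = basketball/knitting.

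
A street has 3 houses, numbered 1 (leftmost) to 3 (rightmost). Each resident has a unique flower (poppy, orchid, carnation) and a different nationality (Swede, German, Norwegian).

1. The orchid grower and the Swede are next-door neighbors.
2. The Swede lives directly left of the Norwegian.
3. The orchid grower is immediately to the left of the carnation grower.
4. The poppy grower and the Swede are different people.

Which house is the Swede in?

The carnation grower is narrowed to house 2 or 3; consider each.
Placing it in house 3 leads to a contradiction, so it's in house 2.
By clue 3, the orchid grower is in house 1.
That leaves poppy as the flower for house 3.
Clue 1: the Swede is in house 2.
From clue 2, the Norwegian must be in house 3.
House 1's nationality must be German (nothing else left).
So: house 1 = orchid/German, house 2 = carnation/Swede, house 3 = poppy/Norwegian.

2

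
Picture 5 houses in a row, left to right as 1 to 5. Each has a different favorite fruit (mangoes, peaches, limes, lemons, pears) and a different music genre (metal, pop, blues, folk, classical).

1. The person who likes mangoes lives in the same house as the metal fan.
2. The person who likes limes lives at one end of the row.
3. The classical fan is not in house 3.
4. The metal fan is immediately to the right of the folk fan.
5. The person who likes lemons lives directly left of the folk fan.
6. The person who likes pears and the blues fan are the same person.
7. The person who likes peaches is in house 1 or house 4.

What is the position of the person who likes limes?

1

The person who likes limes is narrowed to house 1 or 5; consider each.
Placing it in house 5 leads to a contradiction, so it's in house 1.
House 4 favorite fruit: only peaches fits.
The metal fan is in house 5 (clue 4).
By clue 4, the folk fan is in house 4.
Clue 5: the person who likes lemons is in house 3.
So house 2 gets pears for favorite fruit.
The only favorite fruit still possible for house 5 is mangoes.
The blues fan is in house 2 (clue 6).
So house 1 gets classical for music genre.
That leaves pop as the music genre for house 3.
So: house 1 = limes/classical, house 2 = pears/blues, house 3 = lemons/pop, house 4 = peaches/folk, house 5 = mangoes/metal.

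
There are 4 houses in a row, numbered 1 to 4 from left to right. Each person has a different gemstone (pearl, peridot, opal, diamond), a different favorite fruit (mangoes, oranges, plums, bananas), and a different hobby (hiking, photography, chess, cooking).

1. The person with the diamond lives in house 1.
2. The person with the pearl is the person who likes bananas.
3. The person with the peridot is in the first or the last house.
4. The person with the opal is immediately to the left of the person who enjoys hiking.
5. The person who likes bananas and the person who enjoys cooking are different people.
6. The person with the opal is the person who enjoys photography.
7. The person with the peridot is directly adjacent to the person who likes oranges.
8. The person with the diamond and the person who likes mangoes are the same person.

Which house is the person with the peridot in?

4

The person with the diamond is in house 1 (clue 1).
By clue 8, the person who likes mangoes is in house 1.
Clue 7 places the person who likes oranges in house 3.
So house 4 gets peridot for gemstone.
Clue 2 places the person with the pearl in house 2.
From clue 2, the person who likes bananas must be in house 2.
House 3 gemstone: only opal fits.
House 4's favorite fruit must be plums (nothing else left).
By clue 4, the person who enjoys hiking is in house 4.
From clue 6, the person who enjoys photography must be in house 3.
So house 1 gets cooking for hobby.
So house 2 gets chess for hobby.
So: house 1 = diamond/mangoes/cooking, house 2 = pearl/bananas/chess, house 3 = opal/oranges/photography, house 4 = peridot/plums/hiking.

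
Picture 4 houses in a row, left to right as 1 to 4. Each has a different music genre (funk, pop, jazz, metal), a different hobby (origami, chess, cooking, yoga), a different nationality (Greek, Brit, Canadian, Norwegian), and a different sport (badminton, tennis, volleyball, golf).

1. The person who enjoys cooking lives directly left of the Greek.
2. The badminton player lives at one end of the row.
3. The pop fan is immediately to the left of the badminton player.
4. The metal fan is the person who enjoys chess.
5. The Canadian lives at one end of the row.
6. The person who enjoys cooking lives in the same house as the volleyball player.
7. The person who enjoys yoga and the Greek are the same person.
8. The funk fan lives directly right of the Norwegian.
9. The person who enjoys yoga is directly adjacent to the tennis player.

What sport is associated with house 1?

volleyball

Clue 3 places the pop fan in house 3.
The badminton player is in house 4 (clue 3).
The funk fan is narrowed to house 2 or 4; consider each.
Placing it in house 4 leads to a contradiction, so it's in house 2.
The Norwegian is in house 1 (clue 8).
House 4's nationality must be Canadian (nothing else left).
The jazz fan is narrowed to house 1 or 4; consider each.
Placing it in house 4 leads to a contradiction, so it's in house 1.
House 4 music genre: only metal fits.
By clue 4, the person who enjoys chess is in house 4.
The person who enjoys cooking is narrowed to house 1 or 2; consider each.
Placing it in house 2 leads to a contradiction, so it's in house 1.
Clue 1 places the Greek in house 2.
Clue 6: the volleyball player is in house 1.
Clue 7: the person who enjoys yoga is in house 2.
House 3 hobby: only origami fits.
House 3 nationality: only Brit fits.
House 2's sport must be golf (nothing else left).
That leaves tennis as the sport for house 3.
So: house 1 = jazz/cooking/Norwegian/volleyball, house 2 = funk/yoga/Greek/golf, house 3 = pop/origami/Brit/tennis, house 4 = metal/chess/Canadian/badminton.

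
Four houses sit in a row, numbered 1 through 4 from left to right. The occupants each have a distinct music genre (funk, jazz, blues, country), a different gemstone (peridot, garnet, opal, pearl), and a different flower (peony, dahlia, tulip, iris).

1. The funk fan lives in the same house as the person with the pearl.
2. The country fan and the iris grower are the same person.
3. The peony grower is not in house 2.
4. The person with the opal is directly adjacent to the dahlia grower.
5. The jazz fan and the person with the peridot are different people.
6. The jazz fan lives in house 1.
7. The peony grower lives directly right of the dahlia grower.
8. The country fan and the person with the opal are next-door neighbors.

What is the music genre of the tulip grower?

jazz

Clue 6 places the jazz fan in house 1.
House 1 flower: only tulip fits.
The dahlia grower is narrowed to house 2 or 3; consider each.
Placing it in house 3 leads to a contradiction, so it's in house 2.
From clue 7, the peony grower must be in house 3.
The only flower still possible for house 4 is iris.
By clue 2, the country fan is in house 4.
By clue 8, the person with the opal is in house 3.
So house 1 gets garnet for gemstone.
From clue 1, the funk fan must be in house 2.
By clue 1, the person with the pearl is in house 2.
So house 3 gets blues for music genre.
That leaves peridot as the gemstone for house 4.
So: house 1 = jazz/garnet/tulip, house 2 = funk/pearl/dahlia, house 3 = blues/opal/peony, house 4 = country/peridot/iris.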